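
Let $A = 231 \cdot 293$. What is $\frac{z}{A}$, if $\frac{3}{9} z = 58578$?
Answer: $\frac{58578}{22561} \approx 2.5964$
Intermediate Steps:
$z = 175734$ ($z = 3 \cdot 58578 = 175734$)
$A = 67683$
$\frac{z}{A} = \frac{175734}{67683} = 175734 \cdot \frac{1}{67683} = \frac{58578}{22561}$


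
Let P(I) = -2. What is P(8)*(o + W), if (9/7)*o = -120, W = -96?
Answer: 1136/3 ≈ 378.67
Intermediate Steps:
o = -280/3 (o = (7/9)*(-120) = -280/3 ≈ -93.333)
P(8)*(o + W) = -2*(-280/3 - 96) = -2*(-568/3) = 1136/3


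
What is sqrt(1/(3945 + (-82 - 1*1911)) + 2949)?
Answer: sqrt(702286778)/488 ≈ 54.305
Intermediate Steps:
sqrt(1/(3945 + (-82 - 1*1911)) + 2949) = sqrt(1/(3945 + (-82 - 1911)) + 2949) = sqrt(1/(3945 - 1993) + 2949) = sqrt(1/1952 + 2949) = sqrt(5756449/1952) = sqrt(702286778)/488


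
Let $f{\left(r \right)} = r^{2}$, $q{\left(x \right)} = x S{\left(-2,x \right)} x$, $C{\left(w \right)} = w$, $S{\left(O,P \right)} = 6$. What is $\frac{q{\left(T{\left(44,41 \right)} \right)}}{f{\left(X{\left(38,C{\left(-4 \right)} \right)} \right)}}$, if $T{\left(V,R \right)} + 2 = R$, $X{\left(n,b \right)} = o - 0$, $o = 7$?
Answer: $\frac{9126}{49} \approx 186.24$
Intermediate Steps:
$X{\left(n,b \right)} = 7$ ($X{\left(n,b \right)} = 7 - 0 = 7 + 0 = 7$)
$T{\left(V,R \right)} = -2 + R$
$q{\left(x \right)} = 6 x^{2}$ ($q{\left(x \right)} = x 6 x = 6 x x = 6 x^{2}$)
$\frac{q{\left(T{\left(44,41 \right)} \right)}}{f{\left(X{\left(38,C{\left(-4 \right)} \right)} \right)}} = \frac{6 \left(-2 + 41\right)^{2}}{7^{2}} = \frac{6 \cdot 39^{2}}{49} = 6 \cdot 1521 \cdot \frac{1}{49} = 9126 \cdot \frac{1}{49} = \frac{9126}{49}$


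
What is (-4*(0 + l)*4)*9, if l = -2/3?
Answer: 96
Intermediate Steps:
l = -⅔ (l = -2*⅓ = -⅔ ≈ -0.66667)
(-4*(0 + l)*4)*9 = (-4*(0 - ⅔)*4)*9 = (-4*(-⅔)*4)*9 = ((8/3)*4)*9 = (32/3)*9 = 96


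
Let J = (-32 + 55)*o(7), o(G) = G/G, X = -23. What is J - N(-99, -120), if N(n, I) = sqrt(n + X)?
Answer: 23 - I*sqrt(122) ≈ 23.0 - 11.045*I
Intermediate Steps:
o(G) = 1
J = 23 (J = (-32 + 55)*1 = 23*1 = 23)
N(n, I) = sqrt(-23 + n) (N(n, I) = sqrt(n - 23) = sqrt(-23 + n))
J - N(-99, -120) = 23 - sqrt(-23 - 99) = 23 - sqrt(-122) = 23 - I*sqrt(122)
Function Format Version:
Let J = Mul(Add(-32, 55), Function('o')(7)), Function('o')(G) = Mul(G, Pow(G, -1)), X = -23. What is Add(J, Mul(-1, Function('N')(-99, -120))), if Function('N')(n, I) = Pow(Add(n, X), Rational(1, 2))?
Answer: Add(23, Mul(-1, I, Pow(122, Rational(1, 2)))) ≈ Add(23.000, Mul(-11.045, I))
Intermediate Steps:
Function('o')(G) = 1
J = 23 (J = Mul(Add(-32, 55), 1) = Mul(23, 1) = 23)
Function('N')(n, I) = Pow(Add(-23, n), Rational(1, 2)) (Function('N')(n, I) = Pow(Add(n, -23), Rational(1, 2)) = Pow(Add(-23, n), Rational(1, 2)))
Add(J, Mul(-1, Function('N')(-99, -120))) = Add(23, Mul(-1, Pow(Add(-23, -99), Rational(1, 2)))) = Add(23, Mul(-1, Pow(-122, Rational(1, 2)))) = Add(23, Mul(-1, Mul(I, Pow(122, Rational(1, 2))))) = Add(23, Mul(-1, I, Pow(122, Rational(1, 2))))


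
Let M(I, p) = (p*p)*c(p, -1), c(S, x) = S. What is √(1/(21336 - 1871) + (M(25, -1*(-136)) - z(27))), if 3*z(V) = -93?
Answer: 6*√26474538152390/19465 ≈ 1586.0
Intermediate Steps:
M(I, p) = p³ (M(I, p) = (p*p)*p = p²*p = p³)
z(V) = -31 (z(V) = (⅓)*(-93) = -31)
√(1/(21336 - 1871) + (M(25, -1*(-136)) - z(27))) = √(1/(21336 - 1871) + ((-1*(-136))³ - 1*(-31))) = √(1/19465 + (136³ + 31)) = √(1/19465 + (2515456 + 31)) = √(1/19465 + 2515487) = √(48963954456/19465) = 6*√26474538152390/19465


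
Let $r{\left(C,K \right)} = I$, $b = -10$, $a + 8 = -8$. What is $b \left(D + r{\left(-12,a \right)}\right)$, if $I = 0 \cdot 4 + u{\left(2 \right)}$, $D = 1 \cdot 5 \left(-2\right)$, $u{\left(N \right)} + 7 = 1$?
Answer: $160$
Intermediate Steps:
$a = -16$ ($a = -8 - 8 = -16$)
$u{\left(N \right)} = -6$ ($u{\left(N \right)} = -7 + 1 = -6$)
$D = -10$ ($D = 5 \left(-2\right) = -10$)
$I = -6$ ($I = 0 \cdot 4 - 6 = 0 - 6 = -6$)
$r{\left(C,K \right)} = -6$
$b \left(D + r{\left(-12,a \right)}\right) = - 10 \left(-10 - 6\right) = \left(-10\right) \left(-16\right) = 160$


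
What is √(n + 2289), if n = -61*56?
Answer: 7*I*√23 ≈ 33.571*I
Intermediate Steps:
n = -3416
√(n + 2289) = √(-3416 + 2289) = √(-1127) = 7*I*√23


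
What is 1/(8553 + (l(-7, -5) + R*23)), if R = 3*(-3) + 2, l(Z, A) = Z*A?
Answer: 1/8427 ≈ 0.00011867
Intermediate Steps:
l(Z, A) = A*Z
R = -7 (R = -9 + 2 = -7)
1/(8553 + (l(-7, -5) + R*23)) = 1/(8553 + (-5*(-7) - 7*23)) = 1/(8553 + (35 - 161)) = 1/(8553 - 126) = 1/8427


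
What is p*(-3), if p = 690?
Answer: -2070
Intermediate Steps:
p*(-3) = 690*(-3) = -2070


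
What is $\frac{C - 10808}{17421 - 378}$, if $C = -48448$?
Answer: $- \frac{19752}{5681} \approx -3.4769$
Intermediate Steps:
$\frac{C - 10808}{17421 - 378} = \frac{-48448 - 10808}{17421 - 378} = - \frac{59256}{17043} = \left(-59256\right) \frac{1}{17043} = - \frac{19752}{5681}$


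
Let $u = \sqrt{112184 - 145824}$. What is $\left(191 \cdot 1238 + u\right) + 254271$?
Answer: $490729 + 58 i \sqrt{10} \approx 4.9073 \cdot 10^{5} + 183.41 i$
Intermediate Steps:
$u = 58 i \sqrt{10}$ ($u = \sqrt{-33640} = 58 i \sqrt{10} \approx 183.41 i$)
$\left(191 \cdot 1238 + u\right) + 254271 = \left(191 \cdot 1238 + 58 i \sqrt{10}\right) + 254271 = \left(236458 + 58 i \sqrt{10}\right) + 254271 = 490729 + 58 i \sqrt{10}$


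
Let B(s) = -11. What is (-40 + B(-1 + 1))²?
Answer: 2601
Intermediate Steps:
(-40 + B(-1 + 1))² = (-40 - 11)² = (-51)² = 2601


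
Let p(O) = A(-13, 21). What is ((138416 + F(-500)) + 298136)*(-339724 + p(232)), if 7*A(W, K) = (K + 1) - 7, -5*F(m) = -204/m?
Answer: -648839749504297/4375 ≈ -1.4831e+11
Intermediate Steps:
F(m) = 204/(5*m) (F(m) = -(-204)/(5*m) = 204/(5*m))
A(W, K) = -6/7 + K/7 (A(W, K) = ((K + 1) - 7)/7 = ((1 + K) - 7)/7 = (-6 + K)/7 = -6/7 + K/7)
p(O) = 15/7 (p(O) = -6/7 + (⅐)*21 = -6/7 + 3 = 15/7)
((138416 + F(-500)) + 298136)*(-339724 + p(232)) = ((138416 + (204/5)/(-500)) + 298136)*(-339724 + 15/7) = ((138416 + (204/5)*(-1/500)) + 298136)*(-2378053/7) = ((138416 - 51/625) + 298136)*(-2378053/7) = (86509949/625 + 298136)*(-2378053/7) = (272844949/625)*(-2378053/7) = -648839749504297/4375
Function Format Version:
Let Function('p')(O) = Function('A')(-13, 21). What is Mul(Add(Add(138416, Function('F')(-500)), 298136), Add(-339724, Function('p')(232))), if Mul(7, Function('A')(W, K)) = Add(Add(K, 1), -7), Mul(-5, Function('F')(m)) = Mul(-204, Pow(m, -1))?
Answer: Rational(-648839749504297, 4375) ≈ -1.4831e+11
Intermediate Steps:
Function('F')(m) = Mul(Rational(204, 5), Pow(m, -1)) (Function('F')(m) = Mul(Rational(-1, 5), Mul(-204, Pow(m, -1))) = Mul(Rational(204, 5), Pow(m, -1)))
Function('A')(W, K) = Add(Rational(-6, 7), Mul(Rational(1, 7), K)) (Function('A')(W, K) = Mul(Rational(1, 7), Add(Add(K, 1), -7)) = Mul(Rational(1, 7), Add(Add(1, K), -7)) = Mul(Rational(1, 7), Add(-6, K)) = Add(Rational(-6, 7), Mul(Rational(1, 7), K)))
Function('p')(O) = Rational(15, 7) (Function('p')(O) = Add(Rational(-6, 7), Mul(Rational(1, 7), 21)) = Add(Rational(-6, 7), 3) = Rational(15, 7))
Mul(Add(Add(138416, Function('F')(-500)), 298136), Add(-339724, Function('p')(232))) = Mul(Add(Add(138416, Mul(Rational(204, 5), Pow(-500, -1))), 298136), Add(-339724, Rational(15, 7))) = Mul(Add(Add(138416, Mul(Rational(204, 5), Rational(-1, 500))), 298136), Rational(-2378053, 7)) = Mul(Add(Add(138416, Rational(-51, 625)), 298136), Rational(-2378053, 7)) = Mul(Add(Rational(86509949, 625), 298136), Rational(-2378053, 7)) = Mul(Rational(272844949, 625), Rational(-2378053, 7)) = Rational(-648839749504297, 4375)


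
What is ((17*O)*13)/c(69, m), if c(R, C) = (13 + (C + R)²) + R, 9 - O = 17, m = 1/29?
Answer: -743444/2038483 ≈ -0.36470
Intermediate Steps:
m = 1/29 ≈ 0.034483
O = -8 (O = 9 - 1*17 = 9 - 17 = -8)
c(R, C) = 13 + R + (C + R)²
((17*O)*13)/c(69, m) = ((17*(-8))*13)/(13 + 69 + (1/29 + 69)²) = (-136*13)/(13 + 69 + (2002/29)²) = -1768/(13 + 69 + 4008004/841) = -1768/4076966/841 = -1768*841/4076966 = -743444/2038483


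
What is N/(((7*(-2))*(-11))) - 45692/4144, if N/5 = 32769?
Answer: 1090807/1036 ≈ 1052.9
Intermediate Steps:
N = 163845 (N = 5*32769 = 163845)
N/(((7*(-2))*(-11))) - 45692/4144 = 163845/(((7*(-2))*(-11))) - 45692/4144 = 163845/((-14*(-11))) - 45692*1/4144 = 163845/154 - 11423/1036 = 163845*(1/154) - 11423/1036 = 14895/14 - 11423/1036 = 1090807/1036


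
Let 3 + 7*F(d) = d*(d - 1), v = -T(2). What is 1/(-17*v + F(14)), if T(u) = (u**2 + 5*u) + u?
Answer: 7/2083 ≈ 0.0033605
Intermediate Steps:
T(u) = u**2 + 6*u
v = -16 (v = -2*(6 + 2) = -2*8 = -1*16 = -16)
F(d) = -3/7 + d*(-1 + d)/7 (F(d) = -3/7 + (d*(d - 1))/7 = -3/7 + (d*(-1 + d))/7 = -3/7 + d*(-1 + d)/7)
1/(-17*v + F(14)) = 1/(-17*(-16) + (-3/7 - 1/7*14 + (1/7)*14**2)) = 1/(272 + (-3/7 - 2 + (1/7)*196)) = 1/(272 + (-3/7 - 2 + 28)) = 1/(272 + 179/7) = 1/(2083/7) = 7/2083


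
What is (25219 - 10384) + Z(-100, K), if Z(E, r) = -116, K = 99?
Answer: 14719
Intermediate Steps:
(25219 - 10384) + Z(-100, K) = (25219 - 10384) - 116 = 14835 - 116 = 14719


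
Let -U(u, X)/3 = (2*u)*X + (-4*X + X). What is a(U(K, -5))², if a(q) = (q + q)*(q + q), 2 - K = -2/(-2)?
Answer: 810000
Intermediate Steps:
K = 1 (K = 2 - (-2)/(-2) = 2 - (-2)*(-1)/2 = 2 - 1*1 = 2 - 1 = 1)
U(u, X) = 9*X - 6*X*u (U(u, X) = -3*((2*u)*X + (-4*X + X)) = -3*(2*X*u - 3*X) = -3*(-3*X + 2*X*u) = 9*X - 6*X*u)
a(q) = 4*q² (a(q) = (2*q)*(2*q) = 4*q²)
a(U(K, -5))² = (4*(3*(-5)*(3 - 2*1))²)² = (4*(3*(-5)*(3 - 2))²)² = (4*(3*(-5)*1)²)² = (4*(-15)²)² = (4*225)² = 900² = 810000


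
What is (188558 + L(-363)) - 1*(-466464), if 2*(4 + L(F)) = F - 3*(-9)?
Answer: 654850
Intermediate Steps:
L(F) = 19/2 + F/2 (L(F) = -4 + (F - 3*(-9))/2 = -4 + (F + 27)/2 = -4 + (27 + F)/2 = -4 + (27/2 + F/2) = 19/2 + F/2)
(188558 + L(-363)) - 1*(-466464) = (188558 + (19/2 + (1/2)*(-363))) - 1*(-466464) = (188558 + (19/2 - 363/2)) + 466464 = (188558 - 172) + 466464 = 188386 + 466464 = 654850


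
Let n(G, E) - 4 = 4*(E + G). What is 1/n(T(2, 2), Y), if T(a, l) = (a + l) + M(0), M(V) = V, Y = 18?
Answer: 1/92 ≈ 0.010870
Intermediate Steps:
T(a, l) = a + l (T(a, l) = (a + l) + 0 = a + l)
n(G, E) = 4 + 4*E + 4*G (n(G, E) = 4 + 4*(E + G) = 4 + (4*E + 4*G) = 4 + 4*E + 4*G)
1/n(T(2, 2), Y) = 1/(4 + 4*18 + 4*(2 + 2)) = 1/(4 + 72 + 4*4) = 1/(4 + 72 + 16) = 1/92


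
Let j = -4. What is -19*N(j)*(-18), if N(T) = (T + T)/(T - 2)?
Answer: 456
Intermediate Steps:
N(T) = 2*T/(-2 + T) (N(T) = (2*T)/(-2 + T) = 2*T/(-2 + T))
-19*N(j)*(-18) = -38*(-4)/(-2 - 4)*(-18) = -38*(-4)/(-6)*(-18) = -38*(-4)*(-1)/6*(-18) = -19*4/3*(-18) = -76/3*(-18) = 456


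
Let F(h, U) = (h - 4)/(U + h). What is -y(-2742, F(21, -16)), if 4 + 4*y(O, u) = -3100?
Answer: 776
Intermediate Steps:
F(h, U) = (-4 + h)/(U + h)
y(O, u) = -776 (y(O, u) = -1 + (1/4)*(-3100) = -1 - 775 = -776)
-y(-2742, F(21, -16)) = -1*(-776) = 776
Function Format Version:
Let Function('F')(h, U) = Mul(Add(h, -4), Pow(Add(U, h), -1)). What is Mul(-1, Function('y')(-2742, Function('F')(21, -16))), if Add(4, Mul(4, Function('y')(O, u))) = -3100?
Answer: 776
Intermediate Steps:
Function('F')(h, U) = Mul(Pow(Add(U, h), -1), Add(-4, h)) (Function('F')(h, U) = Mul(Add(-4, h), Pow(Add(U, h), -1)) = Mul(Pow(Add(U, h), -1), Add(-4, h)))
Function('y')(O, u) = -776 (Function('y')(O, u) = Add(-1, Mul(Rational(1, 4), -3100)) = Add(-1, -775) = -776)
Mul(-1, Function('y')(-2742, Function('F')(21, -16))) = Mul(-1, -776) = 776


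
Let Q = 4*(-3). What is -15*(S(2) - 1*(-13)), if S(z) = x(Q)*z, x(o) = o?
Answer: 165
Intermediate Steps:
Q = -12
S(z) = -12*z
-15*(S(2) - 1*(-13)) = -15*(-12*2 - 1*(-13)) = -15*(-24 + 13) = -15*(-11) = 165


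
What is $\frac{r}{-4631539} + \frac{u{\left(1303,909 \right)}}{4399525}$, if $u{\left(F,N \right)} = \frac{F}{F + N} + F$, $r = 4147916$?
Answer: $- \frac{40353123406122279}{45072976421172700} \approx -0.89528$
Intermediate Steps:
$u{\left(F,N \right)} = F + \frac{F}{F + N}$ ($u{\left(F,N \right)} = \frac{F}{F + N} + F = F + \frac{F}{F + N}$)
$\frac{r}{-4631539} + \frac{u{\left(1303,909 \right)}}{4399525} = \frac{4147916}{-4631539} + \frac{1303 \frac{1}{1303 + 909} \left(1 + 1303 + 909\right)}{4399525} = 4147916 \left(- \frac{1}{4631539}\right) + 1303 \cdot \frac{1}{2212} \cdot 2213 \cdot \frac{1}{4399525} = - \frac{4147916}{4631539} + 1303 \cdot \frac{1}{2212} \cdot 2213 \cdot \frac{1}{4399525} = - \frac{4147916}{4631539} + \frac{2883539}{2212} \cdot \frac{1}{4399525} = - \frac{4147916}{4631539} + \frac{2883539}{9731749300} = - \frac{40353123406122279}{45072976421172700}$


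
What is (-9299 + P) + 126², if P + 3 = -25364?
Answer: -18790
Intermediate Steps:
P = -25367 (P = -3 - 25364 = -25367)
(-9299 + P) + 126² = (-9299 - 25367) + 126² = -34666 + 15876 = -18790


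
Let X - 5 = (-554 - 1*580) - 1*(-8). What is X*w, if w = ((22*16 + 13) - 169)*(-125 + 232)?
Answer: -23509612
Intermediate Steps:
X = -1121 (X = 5 + ((-554 - 1*580) - 1*(-8)) = 5 + ((-554 - 580) + 8) = 5 + (-1134 + 8) = 5 - 1126 = -1121)
w = 20972 (w = ((352 + 13) - 169)*107 = (365 - 169)*107 = 196*107 = 20972)
X*w = -1121*20972 = -23509612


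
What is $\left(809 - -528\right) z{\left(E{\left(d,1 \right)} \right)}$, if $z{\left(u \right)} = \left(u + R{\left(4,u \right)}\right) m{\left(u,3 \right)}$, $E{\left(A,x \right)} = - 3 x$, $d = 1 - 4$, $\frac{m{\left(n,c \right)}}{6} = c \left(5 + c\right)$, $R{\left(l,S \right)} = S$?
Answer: $-1155168$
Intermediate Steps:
$m{\left(n,c \right)} = 6 c \left(5 + c\right)$
$d = -3$
$z{\left(u \right)} = 288 u$ ($z{\left(u \right)} = \left(u + u\right) 6 \cdot 3 \left(5 + 3\right) = 2 u 6 \cdot 3 \cdot 8 = 2 u 144 = 288 u$)
$\left(809 - -528\right) z{\left(E{\left(d,1 \right)} \right)} = \left(809 - -528\right) 288 \left(\left(-3\right) 1\right) = \left(809 + 528\right) 288 \left(-3\right) = 1337 \left(-864\right) = -1155168$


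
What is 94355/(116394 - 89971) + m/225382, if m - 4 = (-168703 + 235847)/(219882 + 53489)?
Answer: 415251150257711/116285552044529 ≈ 3.5710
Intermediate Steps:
m = 165804/39053 (m = 4 + (-168703 + 235847)/(219882 + 53489) = 4 + 67144/273371 = 4 + 67144*(1/273371) = 4 + 9592/39053 = 165804/39053 ≈ 4.2456)
94355/(116394 - 89971) + m/225382 = 94355/(116394 - 89971) + (165804/39053)/225382 = 94355/26423 + (165804/39053)*(1/225382) = 94355*(1/26423) + 82902/4400921623 = 94355/26423 + 82902/4400921623 = 415251150257711/116285552044529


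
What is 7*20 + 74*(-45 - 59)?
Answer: -7556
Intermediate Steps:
7*20 + 74*(-45 - 59) = 140 + 74*(-104) = 140 - 7696 = -7556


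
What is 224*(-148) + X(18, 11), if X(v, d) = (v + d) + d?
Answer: -33112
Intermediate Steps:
X(v, d) = v + 2*d (X(v, d) = (d + v) + d = v + 2*d)
224*(-148) + X(18, 11) = 224*(-148) + (18 + 2*11) = -33152 + (18 + 22) = -33152 + 40 = -33112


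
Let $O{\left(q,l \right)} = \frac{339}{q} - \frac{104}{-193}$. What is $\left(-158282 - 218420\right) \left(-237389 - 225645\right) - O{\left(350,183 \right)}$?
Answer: $\frac{11782465077681573}{67550} \approx 1.7443 \cdot 10^{11}$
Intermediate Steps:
$O{\left(q,l \right)} = \frac{104}{193} + \frac{339}{q}$ ($O{\left(q,l \right)} = \frac{339}{q} - - \frac{104}{193} = \frac{339}{q} + \frac{104}{193} = \frac{104}{193} + \frac{339}{q}$)
$\left(-158282 - 218420\right) \left(-237389 - 225645\right) - O{\left(350,183 \right)} = \left(-158282 - 218420\right) \left(-237389 - 225645\right) - \left(\frac{104}{193} + \frac{339}{350}\right) = \left(-376702\right) \left(-463034\right) - \left(\frac{104}{193} + 339 \cdot \frac{1}{350}\right) = 174425833868 - \left(\frac{104}{193} + \frac{339}{350}\right) = 174425833868 - \frac{101827}{67550} = \frac{11782465077681573}{67550}$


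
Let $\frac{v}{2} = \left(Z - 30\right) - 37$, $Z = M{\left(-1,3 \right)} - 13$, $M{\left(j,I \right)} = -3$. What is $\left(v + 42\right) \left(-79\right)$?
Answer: $9796$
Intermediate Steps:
$Z = -16$ ($Z = -3 - 13 = -16$)
$v = -166$ ($v = 2 \left(\left(-16 - 30\right) - 37\right) = 2 \left(-46 - 37\right) = 2 \left(-83\right) = -166$)
$\left(v + 42\right) \left(-79\right) = \left(-166 + 42\right) \left(-79\right) = \left(-124\right) \left(-79\right) = 9796$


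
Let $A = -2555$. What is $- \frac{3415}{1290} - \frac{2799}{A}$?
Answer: $- \frac{1022923}{659190} \approx -1.5518$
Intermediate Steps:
$- \frac{3415}{1290} - \frac{2799}{A} = - \frac{3415}{1290} - \frac{2799}{-2555} = \left(-3415\right) \frac{1}{1290} - - \frac{2799}{2555} = - \frac{683}{258} + \frac{2799}{2555} = - \frac{1022923}{659190}$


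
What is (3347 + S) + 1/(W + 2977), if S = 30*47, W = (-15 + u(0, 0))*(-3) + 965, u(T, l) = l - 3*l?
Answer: 18966160/3987 ≈ 4757.0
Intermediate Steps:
u(T, l) = -2*l
W = 1010 (W = (-15 - 2*0)*(-3) + 965 = (-15 + 0)*(-3) + 965 = -15*(-3) + 965 = 45 + 965 = 1010)
S = 1410
(3347 + S) + 1/(W + 2977) = (3347 + 1410) + 1/(1010 + 2977) = 4757 + 1/3987 = 18966160/3987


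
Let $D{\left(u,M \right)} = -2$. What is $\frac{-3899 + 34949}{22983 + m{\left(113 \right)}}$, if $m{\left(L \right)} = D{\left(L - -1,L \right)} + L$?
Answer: $\frac{1725}{1283} \approx 1.3445$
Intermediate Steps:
$m{\left(L \right)} = -2 + L$
$\frac{-3899 + 34949}{22983 + m{\left(113 \right)}} = \frac{-3899 + 34949}{22983 + \left(-2 + 113\right)} = \frac{31050}{22983 + 111} = \frac{31050}{23094} = 31050 \cdot \frac{1}{23094} = \frac{1725}{1283}$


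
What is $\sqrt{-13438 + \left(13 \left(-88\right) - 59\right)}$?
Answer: $121 i \approx 121.0 i$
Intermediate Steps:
$\sqrt{-13438 + \left(13 \left(-88\right) - 59\right)} = \sqrt{-13438 - 1203} = \sqrt{-14641} = 121 i$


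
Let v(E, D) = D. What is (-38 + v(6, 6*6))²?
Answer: 4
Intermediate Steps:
(-38 + v(6, 6*6))² = (-38 + 6*6)² = (-38 + 36)² = (-2)² = 4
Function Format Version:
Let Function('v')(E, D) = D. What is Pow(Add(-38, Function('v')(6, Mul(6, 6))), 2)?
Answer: 4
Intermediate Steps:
Pow(Add(-38, Function('v')(6, Mul(6, 6))), 2) = Pow(Add(-38, Mul(6, 6)), 2) = Pow(Add(-38, 36), 2) = Pow(-2, 2) = 4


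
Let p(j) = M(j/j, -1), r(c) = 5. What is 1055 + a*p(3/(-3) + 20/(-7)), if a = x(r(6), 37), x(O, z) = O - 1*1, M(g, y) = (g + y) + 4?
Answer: 1071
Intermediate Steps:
M(g, y) = 4 + g + y
x(O, z) = -1 + O (x(O, z) = O - 1 = -1 + O)
a = 4 (a = -1 + 5 = 4)
p(j) = 4 (p(j) = 4 + j/j - 1 = 4 + 1 - 1 = 4)
1055 + a*p(3/(-3) + 20/(-7)) = 1055 + 4*4 = 1055 + 16 = 1071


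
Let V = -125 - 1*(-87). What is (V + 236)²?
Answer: 39204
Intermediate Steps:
V = -38 (V = -125 + 87 = -38)
(V + 236)² = (-38 + 236)² = 198² = 39204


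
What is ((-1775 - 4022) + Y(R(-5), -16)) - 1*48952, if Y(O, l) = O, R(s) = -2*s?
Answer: -54739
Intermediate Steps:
((-1775 - 4022) + Y(R(-5), -16)) - 1*48952 = ((-1775 - 4022) - 2*(-5)) - 1*48952 = (-5797 + 10) - 48952 = -5787 - 48952 = -54739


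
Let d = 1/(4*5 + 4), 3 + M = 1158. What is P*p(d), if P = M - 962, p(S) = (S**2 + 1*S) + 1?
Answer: 115993/576 ≈ 201.38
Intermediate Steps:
M = 1155 (M = -3 + 1158 = 1155)
d = 1/24 (d = 1/(20 + 4) = 1/24 ≈ 0.041667)
p(S) = 1 + S + S**2 (p(S) = (S**2 + S) + 1 = (S + S**2) + 1 = 1 + S + S**2)
P = 193 (P = 1155 - 962 = 193)
P*p(d) = 193*(1 + 1/24 + (1/24)**2) = 193*(1 + 1/24 + 1/576) = 193*(601/576) = 115993/576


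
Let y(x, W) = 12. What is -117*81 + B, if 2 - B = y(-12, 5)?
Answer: -9487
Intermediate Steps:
B = -10 (B = 2 - 1*12 = 2 - 12 = -10)
-117*81 + B = -117*81 - 10 = -9477 - 10 = -9487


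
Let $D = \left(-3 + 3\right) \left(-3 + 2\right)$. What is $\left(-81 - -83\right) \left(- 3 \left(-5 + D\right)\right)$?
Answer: $30$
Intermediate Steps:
$D = 0$ ($D = 0 \left(-1\right) = 0$)
$\left(-81 - -83\right) \left(- 3 \left(-5 + D\right)\right) = \left(-81 - -83\right) \left(- 3 \left(-5 + 0\right)\right) = \left(-81 + 83\right) \left(\left(-3\right) \left(-5\right)\right) = 2 \cdot 15 = 30$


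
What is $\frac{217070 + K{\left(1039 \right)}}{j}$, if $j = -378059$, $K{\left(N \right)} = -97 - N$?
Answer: $- \frac{215934}{378059} \approx -0.57117$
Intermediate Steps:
$\frac{217070 + K{\left(1039 \right)}}{j} = \frac{217070 - 1136}{-378059} = \left(217070 - 1136\right) \left(- \frac{1}{378059}\right) = 215934 \left(- \frac{1}{378059}\right) = - \frac{215934}{378059}$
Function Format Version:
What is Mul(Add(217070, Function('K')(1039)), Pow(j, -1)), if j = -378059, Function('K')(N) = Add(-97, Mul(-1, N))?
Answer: Rational(-215934, 378059) ≈ -0.57117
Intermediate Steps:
Mul(Add(217070, Function('K')(1039)), Pow(j, -1)) = Mul(Add(217070, Add(-97, Mul(-1, 1039))), Pow(-378059, -1)) = Mul(Add(217070, Add(-97, -1039)), Rational(-1, 378059)) = Mul(Add(217070, -1136), Rational(-1, 378059)) = Mul(215934, Rational(-1, 378059)) = Rational(-215934, 378059)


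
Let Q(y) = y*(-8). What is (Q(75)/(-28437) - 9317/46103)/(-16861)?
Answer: 79095243/7368431292157 ≈ 1.0734e-5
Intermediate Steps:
Q(y) = -8*y
(Q(75)/(-28437) - 9317/46103)/(-16861) = (-8*75/(-28437) - 9317/46103)/(-16861) = (-600*(-1/28437) - 9317*1/46103)*(-1/16861) = (200/9479 - 9317/46103)*(-1/16861) = -79095243/437010337*(-1/16861) = 79095243/7368431292157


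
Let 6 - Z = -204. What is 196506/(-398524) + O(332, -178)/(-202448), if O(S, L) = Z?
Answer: -4983242091/10085048344 ≈ -0.49412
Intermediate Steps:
Z = 210 (Z = 6 - 1*(-204) = 6 + 204 = 210)
O(S, L) = 210
196506/(-398524) + O(332, -178)/(-202448) = 196506/(-398524) + 210/(-202448) = 196506*(-1/398524) + 210*(-1/202448) = -98253/199262 - 105/101224 = -4983242091/10085048344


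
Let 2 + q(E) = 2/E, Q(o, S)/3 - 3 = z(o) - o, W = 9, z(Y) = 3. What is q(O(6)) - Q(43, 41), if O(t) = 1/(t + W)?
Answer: 139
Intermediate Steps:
Q(o, S) = 18 - 3*o (Q(o, S) = 9 + 3*(3 - o) = 9 + (9 - 3*o) = 18 - 3*o)
O(t) = 1/(9 + t) (O(t) = 1/(t + 9) = 1/(9 + t))
q(E) = -2 + 2/E
q(O(6)) - Q(43, 41) = (-2 + 2/(1/(9 + 6))) - (18 - 3*43) = (-2 + 2/(1/15)) - (18 - 129) = (-2 + 2/(1/15)) - 1*(-111) = (-2 + 2*15) + 111 = (-2 + 30) + 111 = 28 + 111 = 139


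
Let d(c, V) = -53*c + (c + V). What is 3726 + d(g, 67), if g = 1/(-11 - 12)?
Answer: 87291/23 ≈ 3795.3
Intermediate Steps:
g = -1/23 (g = 1/(-23) = -1/23 ≈ -0.043478)
d(c, V) = V - 52*c (d(c, V) = -53*c + (V + c) = V - 52*c)
3726 + d(g, 67) = 3726 + (67 - 52*(-1/23)) = 3726 + (67 + 52/23) = 3726 + 1593/23 = 87291/23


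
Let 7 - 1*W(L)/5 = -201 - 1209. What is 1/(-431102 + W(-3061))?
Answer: -1/424017 ≈ -2.3584e-6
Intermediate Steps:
W(L) = 7085 (W(L) = 35 - 5*(-201 - 1209) = 35 - 5*(-1410) = 35 + 7050 = 7085)
1/(-431102 + W(-3061)) = 1/(-431102 + 7085) = 1/(-424017) = -1/424017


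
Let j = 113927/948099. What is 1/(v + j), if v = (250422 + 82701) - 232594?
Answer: 948099/95311558298 ≈ 9.9474e-6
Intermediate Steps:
j = 113927/948099 (j = 113927*(1/948099) = 113927/948099 ≈ 0.12016)
v = 100529 (v = 333123 - 232594 = 100529)
1/(v + j) = 1/(100529 + 113927/948099) = 1/(95311558298/948099) = 948099/95311558298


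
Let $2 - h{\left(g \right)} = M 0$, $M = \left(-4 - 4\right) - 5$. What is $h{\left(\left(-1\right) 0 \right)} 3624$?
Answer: $7248$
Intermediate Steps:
$M = -13$ ($M = -8 - 5 = -13$)
$h{\left(g \right)} = 2$ ($h{\left(g \right)} = 2 - \left(-13\right) 0 = 2 - 0 = 2 + 0 = 2$)
$h{\left(\left(-1\right) 0 \right)} 3624 = 2 \cdot 3624 = 7248$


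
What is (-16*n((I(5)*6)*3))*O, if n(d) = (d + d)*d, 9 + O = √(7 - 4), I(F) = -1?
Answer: 93312 - 10368*√3 ≈ 75354.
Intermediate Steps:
O = -9 + √3 (O = -9 + √(7 - 4) = -9 + √3 ≈ -7.2680)
n(d) = 2*d² (n(d) = (2*d)*d = 2*d²)
(-16*n((I(5)*6)*3))*O = (-32*(-1*6*3)²)*(-9 + √3) = (-32*(-6*3)²)*(-9 + √3) = (-32*(-18)²)*(-9 + √3) = (-32*324)*(-9 + √3) = (-16*648)*(-9 + √3) = -10368*(-9 + √3) = 93312 - 10368*√3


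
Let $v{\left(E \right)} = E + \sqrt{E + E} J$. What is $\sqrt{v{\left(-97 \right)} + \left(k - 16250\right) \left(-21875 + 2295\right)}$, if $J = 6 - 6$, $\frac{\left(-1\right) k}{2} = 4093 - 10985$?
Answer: $\sqrt{48284183} \approx 6948.7$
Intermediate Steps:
$k = 13784$ ($k = - 2 \left(4093 - 10985\right) = \left(-2\right) \left(-6892\right) = 13784$)
$J = 0$ ($J = 6 - 6 = 0$)
$v{\left(E \right)} = E$ ($v{\left(E \right)} = E + \sqrt{E + E} 0 = E + \sqrt{2 E} 0 = E + \sqrt{2} \sqrt{E} 0 = E + 0 = E$)
$\sqrt{v{\left(-97 \right)} + \left(k - 16250\right) \left(-21875 + 2295\right)} = \sqrt{-97 + \left(13784 - 16250\right) \left(-21875 + 2295\right)} = \sqrt{-97 - -48284280} = \sqrt{-97 + 48284280} = \sqrt{48284183}$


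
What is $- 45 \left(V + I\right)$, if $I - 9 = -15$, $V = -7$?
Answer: $585$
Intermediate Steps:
$I = -6$ ($I = 9 - 15 = -6$)
$- 45 \left(V + I\right) = - 45 \left(-7 - 6\right) = \left(-45\right) \left(-13\right) = 585$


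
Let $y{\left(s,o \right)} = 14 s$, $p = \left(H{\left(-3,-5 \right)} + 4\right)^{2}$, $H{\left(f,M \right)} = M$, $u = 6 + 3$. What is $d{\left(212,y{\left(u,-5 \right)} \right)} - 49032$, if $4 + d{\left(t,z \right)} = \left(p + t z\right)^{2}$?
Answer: $713535333$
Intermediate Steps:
$u = 9$
$p = 1$ ($p = \left(-5 + 4\right)^{2} = \left(-1\right)^{2} = 1$)
$d{\left(t,z \right)} = -4 + \left(1 + t z\right)^{2}$
$d{\left(212,y{\left(u,-5 \right)} \right)} - 49032 = \left(-4 + \left(1 + 212 \cdot 14 \cdot 9\right)^{2}\right) - 49032 = \left(-4 + \left(1 + 212 \cdot 126\right)^{2}\right) - 49032 = \left(-4 + \left(1 + 26712\right)^{2}\right) - 49032 = \left(-4 + 26713^{2}\right) - 49032 = \left(-4 + 713584369\right) - 49032 = 713584365 - 49032 = 713535333$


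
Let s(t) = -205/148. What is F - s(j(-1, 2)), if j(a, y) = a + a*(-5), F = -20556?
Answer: -3042083/148 ≈ -20555.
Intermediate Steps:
j(a, y) = -4*a (j(a, y) = a - 5*a = -4*a)
s(t) = -205/148 (s(t) = -205*1/148 = -205/148)
F - s(j(-1, 2)) = -20556 - 1*(-205/148) = -20556 + 205/148 = -3042083/148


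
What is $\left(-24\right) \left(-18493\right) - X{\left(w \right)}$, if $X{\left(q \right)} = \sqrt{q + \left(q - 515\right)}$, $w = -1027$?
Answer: $443832 - i \sqrt{2569} \approx 4.4383 \cdot 10^{5} - 50.685 i$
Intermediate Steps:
$X{\left(q \right)} = \sqrt{-515 + 2 q}$ ($X{\left(q \right)} = \sqrt{q + \left(-515 + q\right)} = \sqrt{-515 + 2 q}$)
$\left(-24\right) \left(-18493\right) - X{\left(w \right)} = \left(-24\right) \left(-18493\right) - \sqrt{-515 + 2 \left(-1027\right)} = 443832 - \sqrt{-515 - 2054} = 443832 - \sqrt{-2569} = 443832 - i \sqrt{2569}$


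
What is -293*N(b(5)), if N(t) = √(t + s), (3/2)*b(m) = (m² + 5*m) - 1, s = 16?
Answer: -293*√438/3 ≈ -2044.0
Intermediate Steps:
b(m) = -⅔ + 2*m²/3 + 10*m/3 (b(m) = 2*((m² + 5*m) - 1)/3 = 2*(-1 + m² + 5*m)/3 = -⅔ + 2*m²/3 + 10*m/3)
N(t) = √(16 + t) (N(t) = √(t + 16) = √(16 + t))
-293*N(b(5)) = -293*√(16 + (-⅔ + (⅔)*5² + (10/3)*5)) = -293*√(16 + (-⅔ + (⅔)*25 + 50/3)) = -293*√(16 + (-⅔ + 50/3 + 50/3)) = -293*√(16 + 98/3) = -293*√438/3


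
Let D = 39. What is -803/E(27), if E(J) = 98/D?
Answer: -31317/98 ≈ -319.56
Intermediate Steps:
E(J) = 98/39
-803/E(27) = -803/98/39 = -803*39/98 = -31317/98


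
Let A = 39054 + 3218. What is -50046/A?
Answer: -25023/21136 ≈ -1.1839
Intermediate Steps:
A = 42272
-50046/A = -50046/42272 = -50046*1/42272 = -25023/21136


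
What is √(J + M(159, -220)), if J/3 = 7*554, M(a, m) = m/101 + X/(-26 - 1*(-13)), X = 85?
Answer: √20041628061/1313 ≈ 107.82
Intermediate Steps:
M(a, m) = -85/13 + m/101 (M(a, m) = m/101 + 85/(-26 - 1*(-13)) = m*(1/101) + 85/(-26 + 13) = m/101 + 85/(-13) = m/101 + 85*(-1/13) = m/101 - 85/13 = -85/13 + m/101)
J = 11634 (J = 3*(7*554) = 3*3878 = 11634)
√(J + M(159, -220)) = √(11634 + (-85/13 + (1/101)*(-220))) = √(11634 + (-85/13 - 220/101)) = √(11634 - 11445/1313) = √(15263997/1313) = √20041628061/1313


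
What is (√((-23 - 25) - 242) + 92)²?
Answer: (92 + I*√290)² ≈ 8174.0 + 3133.4*I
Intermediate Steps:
(√((-23 - 25) - 242) + 92)² = (√(-48 - 242) + 92)² = (√(-290) + 92)² = (I*√290 + 92)² = (92 + I*√290)²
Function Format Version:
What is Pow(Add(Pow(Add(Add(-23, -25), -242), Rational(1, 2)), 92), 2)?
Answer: Pow(Add(92, Mul(I, Pow(290, Rational(1, 2)))), 2) ≈ Add(8174.0, Mul(3133.4, I))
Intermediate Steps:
Pow(Add(Pow(Add(Add(-23, -25), -242), Rational(1, 2)), 92), 2) = Pow(Add(Pow(Add(-48, -242), Rational(1, 2)), 92), 2) = Pow(Add(Pow(-290, Rational(1, 2)), 92), 2) = Pow(Add(Mul(I, Pow(290, Rational(1, 2))), 92), 2) = Pow(Add(92, Mul(I, Pow(290, Rational(1, 2)))), 2)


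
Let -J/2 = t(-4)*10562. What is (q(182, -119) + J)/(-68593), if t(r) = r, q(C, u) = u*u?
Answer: -98657/68593 ≈ -1.4383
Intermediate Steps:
q(C, u) = u**2
J = 84496 (J = -(-8)*10562 = -2*(-42248) = 84496)
(q(182, -119) + J)/(-68593) = ((-119)**2 + 84496)/(-68593) = (14161 + 84496)*(-1/68593) = 98657*(-1/68593) = -98657/68593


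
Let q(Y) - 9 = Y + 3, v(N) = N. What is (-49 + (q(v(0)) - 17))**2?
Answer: 2916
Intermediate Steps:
q(Y) = 12 + Y (q(Y) = 9 + (Y + 3) = 9 + (3 + Y) = 12 + Y)
(-49 + (q(v(0)) - 17))**2 = (-49 + ((12 + 0) - 17))**2 = (-49 + (12 - 17))**2 = (-49 - 5)**2 = (-54)**2 = 2916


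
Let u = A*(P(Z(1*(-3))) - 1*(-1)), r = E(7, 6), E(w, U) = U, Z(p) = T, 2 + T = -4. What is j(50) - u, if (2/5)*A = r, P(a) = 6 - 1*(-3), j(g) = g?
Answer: -100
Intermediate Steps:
T = -6 (T = -2 - 4 = -6)
Z(p) = -6
P(a) = 9 (P(a) = 6 + 3 = 9)
r = 6
A = 15 (A = (5/2)*6 = 15)
u = 150 (u = 15*(9 - 1*(-1)) = 15*(9 + 1) = 15*10 = 150)
j(50) - u = 50 - 1*150 = 50 - 150 = -100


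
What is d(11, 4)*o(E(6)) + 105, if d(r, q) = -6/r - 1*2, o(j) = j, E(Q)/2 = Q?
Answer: 819/11 ≈ 74.455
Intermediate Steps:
E(Q) = 2*Q
d(r, q) = -2 - 6/r (d(r, q) = -6/r - 2 = -2 - 6/r)
d(11, 4)*o(E(6)) + 105 = (-2 - 6/11)*(2*6) + 105 = (-2 - 6*1/11)*12 + 105 = (-2 - 6/11)*12 + 105 = -28/11*12 + 105 = -336/11 + 105 = 819/11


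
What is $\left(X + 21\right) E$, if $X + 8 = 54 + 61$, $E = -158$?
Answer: $-20224$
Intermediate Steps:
$X = 107$ ($X = -8 + \left(54 + 61\right) = -8 + 115 = 107$)
$\left(X + 21\right) E = \left(107 + 21\right) \left(-158\right) = 128 \left(-158\right) = -20224$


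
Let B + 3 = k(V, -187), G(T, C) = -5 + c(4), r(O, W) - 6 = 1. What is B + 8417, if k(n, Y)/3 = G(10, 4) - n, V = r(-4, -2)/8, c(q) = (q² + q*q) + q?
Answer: 68035/8 ≈ 8504.4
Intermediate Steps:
r(O, W) = 7 (r(O, W) = 6 + 1 = 7)
c(q) = q + 2*q² (c(q) = (q² + q²) + q = 2*q² + q = q + 2*q²)
V = 7/8 ≈ 0.87500
G(T, C) = 31 (G(T, C) = -5 + 4*(1 + 2*4) = -5 + 4*(1 + 8) = -5 + 4*9 = -5 + 36 = 31)
k(n, Y) = 93 - 3*n (k(n, Y) = 3*(31 - n) = 93 - 3*n)
B = 699/8 (B = -3 + (93 - 3*7/8) = -3 + (93 - 21/8) = -3 + 723/8 = 699/8 ≈ 87.375)
B + 8417 = 699/8 + 8417 = 68035/8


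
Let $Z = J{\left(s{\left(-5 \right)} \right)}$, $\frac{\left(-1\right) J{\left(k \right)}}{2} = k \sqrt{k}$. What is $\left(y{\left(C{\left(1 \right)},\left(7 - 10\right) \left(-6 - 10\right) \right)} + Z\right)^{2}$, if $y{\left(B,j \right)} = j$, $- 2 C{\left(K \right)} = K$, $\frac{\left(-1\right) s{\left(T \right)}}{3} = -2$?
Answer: $3168 - 1152 \sqrt{6} \approx 346.19$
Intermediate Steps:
$s{\left(T \right)} = 6$ ($s{\left(T \right)} = \left(-3\right) \left(-2\right) = 6$)
$C{\left(K \right)} = - \frac{K}{2}$
$J{\left(k \right)} = - 2 k^{\frac{3}{2}}$ ($J{\left(k \right)} = - 2 k \sqrt{k} = - 2 k^{\frac{3}{2}}$)
$Z = - 12 \sqrt{6}$ ($Z = - 2 \cdot 6^{\frac{3}{2}} = - 2 \cdot 6 \sqrt{6} = - 12 \sqrt{6} \approx -29.394$)
$\left(y{\left(C{\left(1 \right)},\left(7 - 10\right) \left(-6 - 10\right) \right)} + Z\right)^{2} = \left(\left(7 - 10\right) \left(-6 - 10\right) - 12 \sqrt{6}\right)^{2} = \left(\left(-3\right) \left(-16\right) - 12 \sqrt{6}\right)^{2} = \left(48 - 12 \sqrt{6}\right)^{2}$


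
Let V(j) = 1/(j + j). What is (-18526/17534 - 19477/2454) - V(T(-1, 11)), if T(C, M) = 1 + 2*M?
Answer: -2230470556/247413507 ≈ -9.0152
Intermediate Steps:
V(j) = 1/(2*j)
(-18526/17534 - 19477/2454) - V(T(-1, 11)) = (-18526/17534 - 19477/2454) - 1/(2*(1 + 2*11)) = (-18526*1/17534 - 19477*1/2454) - 1/(2*(1 + 22)) = (-9263/8767 - 19477/2454) - 1/(2*23) = -193486261/21514218 - 1/(2*23) = -193486261/21514218 - 1*1/46 = -193486261/21514218 - 1/46 = -2230470556/247413507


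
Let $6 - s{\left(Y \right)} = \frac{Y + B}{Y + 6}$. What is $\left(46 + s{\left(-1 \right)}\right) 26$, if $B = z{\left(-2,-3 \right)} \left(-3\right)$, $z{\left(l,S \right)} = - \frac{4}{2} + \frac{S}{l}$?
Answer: $\frac{6747}{5} \approx 1349.4$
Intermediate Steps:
$z{\left(l,S \right)} = -2 + \frac{S}{l}$ ($z{\left(l,S \right)} = \left(-4\right) \frac{1}{2} + \frac{S}{l} = -2 + \frac{S}{l}$)
$B = \frac{3}{2}$ ($B = \left(-2 - \frac{3}{-2}\right) \left(-3\right) = \left(-2 - - \frac{3}{2}\right) \left(-3\right) = \left(-2 + \frac{3}{2}\right) \left(-3\right) = \left(- \frac{1}{2}\right) \left(-3\right) = \frac{3}{2} \approx 1.5$)
$s{\left(Y \right)} = 6 - \frac{\frac{3}{2} + Y}{6 + Y}$ ($s{\left(Y \right)} = 6 - \frac{Y + \frac{3}{2}}{Y + 6} = 6 - \frac{\frac{3}{2} + Y}{6 + Y}$)
$\left(46 + s{\left(-1 \right)}\right) 26 = \left(46 + \frac{69 + 10 \left(-1\right)}{2 \left(6 - 1\right)}\right) 26 = \left(46 + \frac{69 - 10}{2 \cdot 5}\right) 26 = \left(46 + \frac{1}{2} \cdot \frac{1}{5} \cdot 59\right) 26 = \left(46 + \frac{59}{10}\right) 26 = \frac{519}{10} \cdot 26 = \frac{6747}{5}$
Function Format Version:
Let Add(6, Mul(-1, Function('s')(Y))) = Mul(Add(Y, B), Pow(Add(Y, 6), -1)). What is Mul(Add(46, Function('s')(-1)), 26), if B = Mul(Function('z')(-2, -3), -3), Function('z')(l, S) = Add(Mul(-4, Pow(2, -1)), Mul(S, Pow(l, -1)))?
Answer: Rational(6747, 5) ≈ 1349.4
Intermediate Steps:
Function('z')(l, S) = Add(-2, Mul(S, Pow(l, -1))) (Function('z')(l, S) = Add(Mul(-4, Rational(1, 2)), Mul(S, Pow(l, -1))) = Add(-2, Mul(S, Pow(l, -1))))
B = Rational(3, 2) (B = Mul(Add(-2, Mul(-3, Pow(-2, -1))), -3) = Mul(Add(-2, Mul(-3, Rational(-1, 2))), -3) = Mul(Add(-2, Rational(3, 2)), -3) = Mul(Rational(-1, 2), -3) = Rational(3, 2) ≈ 1.5000)
Function('s')(Y) = Add(6, Mul(-1, Pow(Add(6, Y), -1), Add(Rational(3, 2), Y))) (Function('s')(Y) = Add(6, Mul(-1, Mul(Add(Y, Rational(3, 2)), Pow(Add(Y, 6), -1)))) = Add(6, Mul(-1, Mul(Add(Rational(3, 2), Y), Pow(Add(6, Y), -1)))) = Add(6, Mul(-1, Mul(Pow(Add(6, Y), -1), Add(Rational(3, 2), Y)))) = Add(6, Mul(-1, Pow(Add(6, Y), -1), Add(Rational(3, 2), Y))))
Mul(Add(46, Function('s')(-1)), 26) = Mul(Add(46, Mul(Rational(1, 2), Pow(Add(6, -1), -1), Add(69, Mul(10, -1)))), 26) = Mul(Add(46, Mul(Rational(1, 2), Pow(5, -1), Add(69, -10))), 26) = Mul(Add(46, Mul(Rational(1, 2), Rational(1, 5), 59)), 26) = Mul(Add(46, Rational(59, 10)), 26) = Mul(Rational(519, 10), 26) = Rational(6747, 5)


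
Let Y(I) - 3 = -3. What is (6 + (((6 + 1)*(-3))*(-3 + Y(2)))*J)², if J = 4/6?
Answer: 2304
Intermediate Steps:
J = ⅔ (J = 4*(⅙) = ⅔ ≈ 0.66667)
Y(I) = 0 (Y(I) = 3 - 3 = 0)
(6 + (((6 + 1)*(-3))*(-3 + Y(2)))*J)² = (6 + (((6 + 1)*(-3))*(-3 + 0))*(⅔))² = (6 + ((7*(-3))*(-3))*(⅔))² = (6 - 21*(-3)*(⅔))² = (6 + 63*(⅔))² = (6 + 42)² = 48² = 2304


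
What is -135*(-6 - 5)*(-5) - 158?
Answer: -7583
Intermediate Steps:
-135*(-6 - 5)*(-5) - 158 = -(-1485)*(-5) - 158 = -135*55 - 158 = -7425 - 158 = -7583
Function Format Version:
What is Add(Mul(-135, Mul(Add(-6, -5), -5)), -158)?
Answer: -7583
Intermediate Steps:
Add(Mul(-135, Mul(Add(-6, -5), -5)), -158) = Add(Mul(-135, Mul(-11, -5)), -158) = Add(Mul(-135, 55), -158) = Add(-7425, -158) = -7583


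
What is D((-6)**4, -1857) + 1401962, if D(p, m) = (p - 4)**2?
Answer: 3071226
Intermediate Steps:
D(p, m) = (-4 + p)**2
D((-6)**4, -1857) + 1401962 = (-4 + (-6)**4)**2 + 1401962 = (-4 + 1296)**2 + 1401962 = 1292**2 + 1401962 = 1669264 + 1401962 = 3071226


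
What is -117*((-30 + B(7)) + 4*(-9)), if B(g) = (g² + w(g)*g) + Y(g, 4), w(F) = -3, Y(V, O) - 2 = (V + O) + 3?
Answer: 2574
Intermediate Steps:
Y(V, O) = 5 + O + V (Y(V, O) = 2 + ((V + O) + 3) = 2 + ((O + V) + 3) = 2 + (3 + O + V) = 5 + O + V)
B(g) = 9 + g² - 2*g (B(g) = (g² - 3*g) + (5 + 4 + g) = (g² - 3*g) + (9 + g) = 9 + g² - 2*g)
-117*((-30 + B(7)) + 4*(-9)) = -117*((-30 + (9 + 7² - 2*7)) + 4*(-9)) = -117*((-30 + (9 + 49 - 14)) - 36) = -117*((-30 + 44) - 36) = -117*(14 - 36) = -117*(-22) = 2574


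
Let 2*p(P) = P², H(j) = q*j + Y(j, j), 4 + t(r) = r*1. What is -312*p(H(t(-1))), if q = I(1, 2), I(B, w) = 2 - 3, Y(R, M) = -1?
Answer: -2496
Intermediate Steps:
I(B, w) = -1
q = -1
t(r) = -4 + r (t(r) = -4 + r*1 = -4 + r)
H(j) = -1 - j (H(j) = -j - 1 = -1 - j)
p(P) = P²/2
-312*p(H(t(-1))) = -156*(-1 - (-4 - 1))² = -156*(-1 - 1*(-5))² = -156*(-1 + 5)² = -156*4² = -156*16 = -312*8 = -2496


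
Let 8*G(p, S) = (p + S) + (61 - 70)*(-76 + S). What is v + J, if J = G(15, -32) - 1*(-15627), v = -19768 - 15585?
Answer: -156853/8 ≈ -19607.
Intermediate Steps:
v = -35353
G(p, S) = 171/2 - S + p/8 (G(p, S) = ((p + S) + (61 - 70)*(-76 + S))/8 = ((S + p) - 9*(-76 + S))/8 = ((S + p) + (684 - 9*S))/8 = (684 + p - 8*S)/8 = 171/2 - S + p/8)
J = 125971/8 (J = (171/2 - 1*(-32) + (1/8)*15) - 1*(-15627) = (171/2 + 32 + 15/8) + 15627 = 955/8 + 15627 = 125971/8 ≈ 15746.)
v + J = -35353 + 125971/8 = -156853/8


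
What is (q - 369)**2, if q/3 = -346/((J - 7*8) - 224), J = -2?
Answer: 294808900/2209 ≈ 1.3346e+5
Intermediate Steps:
q = 173/47 (q = 3*(-346/((-2 - 7*8) - 224)) = 3*(-346/((-2 - 56) - 224)) = 3*(-346/(-58 - 224)) = 3*(-346/(-282)) = 3*(-346*(-1/282)) = 3*(173/141) = 173/47 ≈ 3.6809)
(q - 369)**2 = (173/47 - 369)**2 = (-17170/47)**2 = 294808900/2209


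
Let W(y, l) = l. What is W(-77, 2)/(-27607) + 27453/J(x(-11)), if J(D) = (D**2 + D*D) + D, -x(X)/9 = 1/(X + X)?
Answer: 30568430437/828210 ≈ 36909.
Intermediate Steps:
x(X) = -9/(2*X) (x(X) = -9/(X + X) = -9*1/(2*X) = -9/(2*X))
J(D) = D + 2*D**2 (J(D) = (D**2 + D**2) + D = 2*D**2 + D = D + 2*D**2)
W(-77, 2)/(-27607) + 27453/J(x(-11)) = 2/(-27607) + 27453/(((-9/2/(-11))*(1 + 2*(-9/2/(-11))))) = 2*(-1/27607) + 27453/(((-9/2*(-1/11))*(1 + 2*(-9/2*(-1/11))))) = -2/27607 + 27453/((9*(1 + 2*(9/22))/22)) = -2/27607 + 27453/((9*(1 + 9/11)/22)) = -2/27607 + 27453/(((9/22)*(20/11))) = -2/27607 + 27453/(90/121) = -2/27607 + 27453*(121/90) = -2/27607 + 1107271/30 = 30568430437/828210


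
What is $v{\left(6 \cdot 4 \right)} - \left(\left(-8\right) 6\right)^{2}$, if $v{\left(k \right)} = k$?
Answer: $-2280$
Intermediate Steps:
$v{\left(6 \cdot 4 \right)} - \left(\left(-8\right) 6\right)^{2} = 6 \cdot 4 - \left(\left(-8\right) 6\right)^{2} = 24 - \left(-48\right)^{2} = 24 - 2304 = -2280$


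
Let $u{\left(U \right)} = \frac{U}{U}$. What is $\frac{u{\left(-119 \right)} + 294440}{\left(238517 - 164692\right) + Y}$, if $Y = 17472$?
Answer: $\frac{294441}{91297} \approx 3.2251$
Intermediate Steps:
$u{\left(U \right)} = 1$
$\frac{u{\left(-119 \right)} + 294440}{\left(238517 - 164692\right) + Y} = \frac{1 + 294440}{\left(238517 - 164692\right) + 17472} = \frac{294441}{\left(238517 - 164692\right) + 17472} = \frac{294441}{73825 + 17472} = \frac{294441}{91297}$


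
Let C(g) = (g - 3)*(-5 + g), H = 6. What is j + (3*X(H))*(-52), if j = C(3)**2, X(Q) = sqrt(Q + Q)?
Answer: -312*sqrt(3) ≈ -540.40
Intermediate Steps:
C(g) = (-5 + g)*(-3 + g) (C(g) = (-3 + g)*(-5 + g) = (-5 + g)*(-3 + g))
X(Q) = sqrt(2)*sqrt(Q) (X(Q) = sqrt(2*Q) = sqrt(2)*sqrt(Q))
j = 0 (j = (15 + 3**2 - 8*3)**2 = (15 + 9 - 24)**2 = 0**2 = 0)
j + (3*X(H))*(-52) = 0 + (3*(sqrt(2)*sqrt(6)))*(-52) = 0 + (3*(2*sqrt(3)))*(-52) = 0 + (6*sqrt(3))*(-52) = 0 - 312*sqrt(3) = -312*sqrt(3)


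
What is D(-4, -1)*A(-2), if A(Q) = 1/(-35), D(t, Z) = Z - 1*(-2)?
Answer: -1/35 ≈ -0.028571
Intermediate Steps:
D(t, Z) = 2 + Z (D(t, Z) = Z + 2 = 2 + Z)
A(Q) = -1/35
D(-4, -1)*A(-2) = (2 - 1)*(-1/35) = 1*(-1/35) = -1/35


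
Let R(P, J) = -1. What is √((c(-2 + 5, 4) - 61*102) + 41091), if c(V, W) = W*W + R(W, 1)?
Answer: 6*√969 ≈ 186.77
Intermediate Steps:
c(V, W) = -1 + W² (c(V, W) = W*W - 1 = W² - 1 = -1 + W²)
√((c(-2 + 5, 4) - 61*102) + 41091) = √(((-1 + 4²) - 61*102) + 41091) = √(((-1 + 16) - 6222) + 41091) = √((15 - 6222) + 41091) = √(-6207 + 41091) = √34884 = 6*√969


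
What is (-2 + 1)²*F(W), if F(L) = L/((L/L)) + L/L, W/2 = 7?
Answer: 15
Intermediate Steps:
W = 14 (W = 2*7 = 14)
F(L) = 1 + L (F(L) = L/1 + 1 = L*1 + 1 = L + 1 = 1 + L)
(-2 + 1)²*F(W) = (-2 + 1)²*(1 + 14) = (-1)²*15 = 1*15 = 15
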